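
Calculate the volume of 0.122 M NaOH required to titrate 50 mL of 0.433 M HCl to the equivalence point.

At equivalence: moles acid = moles base. moles HCl = 0.433 × 50/1000 = 0.02165 mol. V_base = moles / 0.122 × 1000 = 177.5 mL.

V_{base} = 177.5 mL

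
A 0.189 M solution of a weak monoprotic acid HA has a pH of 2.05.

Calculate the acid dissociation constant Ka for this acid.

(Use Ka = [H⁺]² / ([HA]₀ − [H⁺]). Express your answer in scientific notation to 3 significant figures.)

[H⁺] = 10^(−pH) = 10^(−2.05) = 8.913e-03 M. For HA ⇌ H⁺ + A⁻, Ka = [H⁺][A⁻]/[HA] = [H⁺]² / ([HA]₀ − [H⁺]) = (8.913e-03)² / (0.189 − 8.913e-03) = 4.41e-04.

K_a = 4.41e-04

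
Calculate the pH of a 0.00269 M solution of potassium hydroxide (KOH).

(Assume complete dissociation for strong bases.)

[OH⁻] = 0.00269 M for strong base. pOH = -log[OH⁻] = 2.57, pH = 14 - pOH

pH = 11.43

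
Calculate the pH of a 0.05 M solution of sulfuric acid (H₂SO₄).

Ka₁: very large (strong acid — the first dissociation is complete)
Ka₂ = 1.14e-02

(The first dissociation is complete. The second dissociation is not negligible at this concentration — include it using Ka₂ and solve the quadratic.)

First dissociation is complete: [H⁺]₀ = [HSO₄⁻]₀ = C = 0.05 M. Second dissociation HSO₄⁻ ⇌ H⁺ + SO₄²⁻: let x = [SO₄²⁻]. Ka₂ = (C + x)·x / (C − x) = 1.14e-02 → x² + (C + Ka₂)·x − Ka₂·C = 0 → x² + 0.06140·x − 5.700e-04 = 0. x = (−0.06140 + √(0.06140² + 4 × 5.700e-04)) / 2 = 8.1907e-03 M. [H⁺] = C + x = 0.05 + 8.1907e-03 = 5.8191e-02 M. pH = -log(5.8191e-02) = 1.24.

pH = 1.24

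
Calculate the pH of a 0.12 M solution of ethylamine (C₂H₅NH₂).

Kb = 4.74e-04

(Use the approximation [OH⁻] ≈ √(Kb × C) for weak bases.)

[OH⁻] = √(Kb × C) = √(4.74e-04 × 0.12) = 7.5419e-03. pOH = 2.12, pH = 14 - pOH

pH = 11.88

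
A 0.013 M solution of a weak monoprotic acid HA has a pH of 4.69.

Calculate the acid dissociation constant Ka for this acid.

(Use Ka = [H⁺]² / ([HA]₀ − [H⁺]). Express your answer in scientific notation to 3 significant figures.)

[H⁺] = 10^(−pH) = 10^(−4.69) = 2.042e-05 M. For HA ⇌ H⁺ + A⁻, Ka = [H⁺][A⁻]/[HA] = [H⁺]² / ([HA]₀ − [H⁺]) = (2.042e-05)² / (0.013 − 2.042e-05) = 3.21e-08.

K_a = 3.21e-08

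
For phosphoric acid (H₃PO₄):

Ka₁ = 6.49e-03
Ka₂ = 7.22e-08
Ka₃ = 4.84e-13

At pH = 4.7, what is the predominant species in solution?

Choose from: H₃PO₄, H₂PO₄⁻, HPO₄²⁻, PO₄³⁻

pKa₁ = 2.19, pKa₂ = 7.14, pKa₃ = 12.32. For a polyprotic acid the predominant species crosses at each pKa: below pKa_n the protonated form dominates, above it the deprotonated form does. At pH = 4.7, the predominant species is H₂PO₄⁻.

H₂PO₄⁻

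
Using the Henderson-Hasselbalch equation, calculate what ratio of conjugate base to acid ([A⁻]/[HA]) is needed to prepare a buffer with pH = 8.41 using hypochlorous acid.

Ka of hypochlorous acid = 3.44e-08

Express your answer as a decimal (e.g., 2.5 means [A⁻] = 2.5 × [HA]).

pKa = -log(3.44e-08) = 7.4634. pH = pKa + log([A⁻]/[HA]), so log([A⁻]/[HA]) = pH − pKa = 8.41 − 7.4634 = 0.9466. [A⁻]/[HA] = 10^(0.9466) = 8.84

[A⁻]/[HA] = 8.84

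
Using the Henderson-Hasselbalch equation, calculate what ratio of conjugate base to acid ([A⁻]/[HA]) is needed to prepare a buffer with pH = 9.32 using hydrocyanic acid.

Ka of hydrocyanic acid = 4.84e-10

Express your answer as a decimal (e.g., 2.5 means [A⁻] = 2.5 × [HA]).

pKa = -log(4.84e-10) = 9.3152. pH = pKa + log([A⁻]/[HA]), so log([A⁻]/[HA]) = pH − pKa = 9.32 − 9.3152 = 0.0048. [A⁻]/[HA] = 10^(0.0048) = 1.01

[A⁻]/[HA] = 1.01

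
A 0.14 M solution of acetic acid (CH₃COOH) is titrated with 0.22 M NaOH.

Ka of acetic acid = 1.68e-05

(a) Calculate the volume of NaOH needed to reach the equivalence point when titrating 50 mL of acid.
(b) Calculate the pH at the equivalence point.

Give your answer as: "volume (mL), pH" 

moles acid = 0.14 × 50/1000 = 0.007 mol; V_base = moles/0.22 × 1000 = 31.8 mL. At equivalence only the conjugate base is present: [A⁻] = 0.007/0.082 = 8.5556e-02 M. Kb = Kw/Ka = 5.95e-10; [OH⁻] = √(Kb × [A⁻]) = 7.1362e-06; pOH = 5.15; pH = 14 - pOH = 8.85.

V = 31.8 mL, pH = 8.85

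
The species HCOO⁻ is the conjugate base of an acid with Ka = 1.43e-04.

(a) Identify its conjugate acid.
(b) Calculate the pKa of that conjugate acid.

(a) The conjugate acid is formed by adding one H⁺ to HCOO⁻, giving HCOOH. (b) pKa = -log(Ka) = -log(1.43e-04) = 3.84.

Conjugate acid: HCOOH; pK_a = 3.84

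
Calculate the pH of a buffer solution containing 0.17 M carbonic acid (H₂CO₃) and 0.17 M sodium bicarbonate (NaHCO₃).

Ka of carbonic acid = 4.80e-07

pKa = -log(4.80e-07) = 6.32. pH = pKa + log([A⁻]/[HA]) = 6.32 + log(0.17/0.17)

pH = 6.32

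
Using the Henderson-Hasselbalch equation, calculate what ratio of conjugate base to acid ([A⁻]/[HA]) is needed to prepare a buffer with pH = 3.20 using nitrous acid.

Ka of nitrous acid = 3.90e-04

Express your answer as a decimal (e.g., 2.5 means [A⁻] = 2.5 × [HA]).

pKa = -log(3.90e-04) = 3.4089. pH = pKa + log([A⁻]/[HA]), so log([A⁻]/[HA]) = pH − pKa = 3.20 − 3.4089 = -0.2089. [A⁻]/[HA] = 10^(-0.2089) = 0.618

[A⁻]/[HA] = 0.618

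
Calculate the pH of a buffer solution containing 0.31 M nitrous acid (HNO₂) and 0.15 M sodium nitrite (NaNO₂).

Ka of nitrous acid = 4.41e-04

pKa = -log(4.41e-04) = 3.36. pH = pKa + log([A⁻]/[HA]) = 3.36 + log(0.15/0.31)

pH = 3.04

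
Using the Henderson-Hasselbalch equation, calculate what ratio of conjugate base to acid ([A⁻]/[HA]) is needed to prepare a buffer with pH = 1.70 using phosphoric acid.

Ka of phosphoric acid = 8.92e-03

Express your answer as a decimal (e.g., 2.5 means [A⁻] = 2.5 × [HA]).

pKa = -log(8.92e-03) = 2.0496. pH = pKa + log([A⁻]/[HA]), so log([A⁻]/[HA]) = pH − pKa = 1.70 − 2.0496 = -0.3496. [A⁻]/[HA] = 10^(-0.3496) = 0.447

[A⁻]/[HA] = 0.447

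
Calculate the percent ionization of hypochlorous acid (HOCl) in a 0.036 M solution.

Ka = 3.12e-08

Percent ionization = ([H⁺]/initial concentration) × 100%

Using Ka equilibrium: x² + Ka×x - Ka×C = 0. Solving: [H⁺] = 3.3499e-05. Percent = (3.3499e-05/0.036) × 100

Percent ionization = 0.0931%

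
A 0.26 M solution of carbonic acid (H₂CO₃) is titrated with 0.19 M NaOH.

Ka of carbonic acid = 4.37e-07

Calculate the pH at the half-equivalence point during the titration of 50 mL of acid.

At half-equivalence [HA] = [A⁻], so Henderson-Hasselbalch gives pH = pKa = -log(4.37e-07) = 6.36.

pH = pKa = 6.36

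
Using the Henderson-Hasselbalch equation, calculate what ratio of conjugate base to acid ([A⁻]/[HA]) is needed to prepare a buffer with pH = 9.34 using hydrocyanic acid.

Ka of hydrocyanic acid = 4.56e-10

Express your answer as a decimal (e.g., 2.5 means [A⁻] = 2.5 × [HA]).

pKa = -log(4.56e-10) = 9.3410. pH = pKa + log([A⁻]/[HA]), so log([A⁻]/[HA]) = pH − pKa = 9.34 − 9.3410 = -0.0010. [A⁻]/[HA] = 10^(-0.0010) = 0.998

[A⁻]/[HA] = 0.998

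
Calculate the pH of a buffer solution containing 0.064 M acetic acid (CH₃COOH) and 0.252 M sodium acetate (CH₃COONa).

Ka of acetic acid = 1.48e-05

pKa = -log(1.48e-05) = 4.83. pH = pKa + log([A⁻]/[HA]) = 4.83 + log(0.252/0.064)

pH = 5.42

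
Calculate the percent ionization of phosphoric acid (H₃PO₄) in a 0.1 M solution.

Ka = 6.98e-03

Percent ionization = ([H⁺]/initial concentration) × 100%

Using Ka equilibrium: x² + Ka×x - Ka×C = 0. Solving: [H⁺] = 2.3159e-02. Percent = (2.3159e-02/0.1) × 100

Percent ionization = 23.2%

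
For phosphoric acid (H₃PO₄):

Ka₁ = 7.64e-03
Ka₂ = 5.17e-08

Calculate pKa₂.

pKa₂ = -log(Ka₂) = -log(5.17e-08) = 7.29.

pK_{a2} = 7.29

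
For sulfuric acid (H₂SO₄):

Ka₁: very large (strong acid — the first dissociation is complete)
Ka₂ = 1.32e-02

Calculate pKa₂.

pKa₂ = -log(Ka₂) = -log(1.32e-02) = 1.88.

pK_{a2} = 1.88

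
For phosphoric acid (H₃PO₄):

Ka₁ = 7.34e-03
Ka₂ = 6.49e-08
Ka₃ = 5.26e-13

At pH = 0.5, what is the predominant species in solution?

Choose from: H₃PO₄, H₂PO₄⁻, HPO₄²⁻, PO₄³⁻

pKa₁ = 2.13, pKa₂ = 7.19, pKa₃ = 12.28. For a polyprotic acid the predominant species crosses at each pKa: below pKa_n the protonated form dominates, above it the deprotonated form does. At pH = 0.5, the predominant species is H₃PO₄.

H₃PO₄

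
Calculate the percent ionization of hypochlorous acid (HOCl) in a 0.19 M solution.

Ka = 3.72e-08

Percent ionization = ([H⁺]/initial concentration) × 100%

Using Ka equilibrium: x² + Ka×x - Ka×C = 0. Solving: [H⁺] = 8.4053e-05. Percent = (8.4053e-05/0.19) × 100

Percent ionization = 0.0442%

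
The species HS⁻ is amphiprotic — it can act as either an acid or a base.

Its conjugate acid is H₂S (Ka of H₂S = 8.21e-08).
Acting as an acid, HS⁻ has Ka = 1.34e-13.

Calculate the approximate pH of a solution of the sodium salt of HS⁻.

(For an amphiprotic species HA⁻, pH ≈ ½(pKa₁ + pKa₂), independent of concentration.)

pKa₁ = -log(8.21e-08) = 7.09; pKa₂ = -log(1.34e-13) = 12.87. For an amphiprotic species, pH ≈ ½(pKa₁ + pKa₂) = ½(7.09 + 12.87) = 9.98.

pH = 9.98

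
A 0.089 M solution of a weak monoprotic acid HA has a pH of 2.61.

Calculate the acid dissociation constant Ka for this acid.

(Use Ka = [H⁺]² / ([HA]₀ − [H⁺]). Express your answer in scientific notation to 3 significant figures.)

[H⁺] = 10^(−pH) = 10^(−2.61) = 2.455e-03 M. For HA ⇌ H⁺ + A⁻, Ka = [H⁺][A⁻]/[HA] = [H⁺]² / ([HA]₀ − [H⁺]) = (2.455e-03)² / (0.089 − 2.455e-03) = 6.96e-05.

K_a = 6.96e-05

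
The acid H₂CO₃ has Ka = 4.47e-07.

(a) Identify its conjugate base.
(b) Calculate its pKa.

(a) The conjugate base is formed by removing one H⁺ from H₂CO₃, giving HCO₃⁻. (b) pKa = -log(Ka) = -log(4.47e-07) = 6.35.

Conjugate base: HCO₃⁻; pK_a = 6.35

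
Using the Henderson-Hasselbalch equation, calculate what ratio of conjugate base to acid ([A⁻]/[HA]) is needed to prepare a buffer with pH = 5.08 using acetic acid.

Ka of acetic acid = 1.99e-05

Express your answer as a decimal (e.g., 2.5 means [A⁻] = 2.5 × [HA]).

pKa = -log(1.99e-05) = 4.7011. pH = pKa + log([A⁻]/[HA]), so log([A⁻]/[HA]) = pH − pKa = 5.08 − 4.7011 = 0.3789. [A⁻]/[HA] = 10^(0.3789) = 2.39

[A⁻]/[HA] = 2.39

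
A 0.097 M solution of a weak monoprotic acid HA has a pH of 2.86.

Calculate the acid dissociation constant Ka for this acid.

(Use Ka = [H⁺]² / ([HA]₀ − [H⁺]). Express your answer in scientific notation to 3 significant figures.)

[H⁺] = 10^(−pH) = 10^(−2.86) = 1.380e-03 M. For HA ⇌ H⁺ + A⁻, Ka = [H⁺][A⁻]/[HA] = [H⁺]² / ([HA]₀ − [H⁺]) = (1.380e-03)² / (0.097 − 1.380e-03) = 1.99e-05.

K_a = 1.99e-05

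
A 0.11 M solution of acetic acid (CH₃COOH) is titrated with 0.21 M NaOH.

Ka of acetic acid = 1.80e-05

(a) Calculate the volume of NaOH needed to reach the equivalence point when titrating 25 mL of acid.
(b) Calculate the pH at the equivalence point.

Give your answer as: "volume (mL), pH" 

moles acid = 0.11 × 25/1000 = 0.00275 mol; V_base = moles/0.21 × 1000 = 13.1 mL. At equivalence only the conjugate base is present: [A⁻] = 0.00275/0.038 = 7.2188e-02 M. Kb = Kw/Ka = 5.56e-10; [OH⁻] = √(Kb × [A⁻]) = 6.3328e-06; pOH = 5.20; pH = 14 - pOH = 8.80.

V = 13.1 mL, pH = 8.80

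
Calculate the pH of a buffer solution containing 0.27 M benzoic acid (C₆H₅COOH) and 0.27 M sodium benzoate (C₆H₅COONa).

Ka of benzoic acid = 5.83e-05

pKa = -log(5.83e-05) = 4.23. pH = pKa + log([A⁻]/[HA]) = 4.23 + log(0.27/0.27)

pH = 4.23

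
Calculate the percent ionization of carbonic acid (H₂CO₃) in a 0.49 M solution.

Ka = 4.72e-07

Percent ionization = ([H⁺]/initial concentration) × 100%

Using Ka equilibrium: x² + Ka×x - Ka×C = 0. Solving: [H⁺] = 4.8068e-04. Percent = (4.8068e-04/0.49) × 100

Percent ionization = 0.0981%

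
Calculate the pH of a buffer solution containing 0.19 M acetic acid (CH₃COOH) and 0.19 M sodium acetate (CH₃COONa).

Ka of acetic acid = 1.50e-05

pKa = -log(1.50e-05) = 4.82. pH = pKa + log([A⁻]/[HA]) = 4.82 + log(0.19/0.19)

pH = 4.82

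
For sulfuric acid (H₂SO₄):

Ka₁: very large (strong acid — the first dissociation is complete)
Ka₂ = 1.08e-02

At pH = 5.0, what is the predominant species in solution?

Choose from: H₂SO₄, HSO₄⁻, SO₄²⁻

The first dissociation is complete, so H₂SO₄ itself is never the predominant species in water; pKa₂ = -log(1.08e-02) = 1.97. For a polyprotic acid the predominant species crosses at each pKa: below pKa_n the protonated form dominates, above it the deprotonated form does. At pH = 5.0, the predominant species is SO₄²⁻.

SO₄²⁻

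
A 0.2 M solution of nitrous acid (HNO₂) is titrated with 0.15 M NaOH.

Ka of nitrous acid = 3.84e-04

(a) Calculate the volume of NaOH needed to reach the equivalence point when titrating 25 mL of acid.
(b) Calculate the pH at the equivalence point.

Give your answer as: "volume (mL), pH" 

moles acid = 0.2 × 25/1000 = 0.005 mol; V_base = moles/0.15 × 1000 = 33.3 mL. At equivalence only the conjugate base is present: [A⁻] = 0.005/0.058 = 8.5714e-02 M. Kb = Kw/Ka = 2.60e-11; [OH⁻] = √(Kb × [A⁻]) = 1.4940e-06; pOH = 5.83; pH = 14 - pOH = 8.17.

V = 33.3 mL, pH = 8.17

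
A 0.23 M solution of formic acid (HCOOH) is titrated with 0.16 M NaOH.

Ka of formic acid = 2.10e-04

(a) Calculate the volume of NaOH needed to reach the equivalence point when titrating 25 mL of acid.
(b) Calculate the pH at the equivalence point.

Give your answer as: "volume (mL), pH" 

moles acid = 0.23 × 25/1000 = 0.00575 mol; V_base = moles/0.16 × 1000 = 35.9 mL. At equivalence only the conjugate base is present: [A⁻] = 0.00575/0.061 = 9.4359e-02 M. Kb = Kw/Ka = 4.76e-11; [OH⁻] = √(Kb × [A⁻]) = 2.1197e-06; pOH = 5.67; pH = 14 - pOH = 8.33.

V = 35.9 mL, pH = 8.33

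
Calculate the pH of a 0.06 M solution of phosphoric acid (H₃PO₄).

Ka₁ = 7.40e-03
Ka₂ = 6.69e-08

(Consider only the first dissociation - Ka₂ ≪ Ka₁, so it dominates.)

First dissociation dominates. From Ka₁ = [H⁺][HA⁻]/[H₂A], x² + Ka₁·x − Ka₁·C = 0 with C = 0.06 M and Ka₁ = 7.40e-03. Solving: [H⁺] = (−Ka₁ + √(Ka₁² + 4·Ka₁·C)) / 2 = 1.7694e-02 M. pH = -log(1.7694e-02) = 1.75.

pH = 1.75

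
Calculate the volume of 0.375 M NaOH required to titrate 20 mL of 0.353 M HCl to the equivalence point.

At equivalence: moles acid = moles base. moles HCl = 0.353 × 20/1000 = 0.00706 mol. V_base = moles / 0.375 × 1000 = 18.8 mL.

V_{base} = 18.8 mL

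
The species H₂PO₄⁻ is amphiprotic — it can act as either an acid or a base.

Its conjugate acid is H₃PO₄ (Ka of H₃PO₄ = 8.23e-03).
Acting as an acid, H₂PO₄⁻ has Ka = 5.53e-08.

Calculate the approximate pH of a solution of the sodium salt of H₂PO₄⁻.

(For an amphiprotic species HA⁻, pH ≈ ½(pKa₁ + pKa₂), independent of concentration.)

pKa₁ = -log(8.23e-03) = 2.08; pKa₂ = -log(5.53e-08) = 7.26. For an amphiprotic species, pH ≈ ½(pKa₁ + pKa₂) = ½(2.08 + 7.26) = 4.67.

pH = 4.67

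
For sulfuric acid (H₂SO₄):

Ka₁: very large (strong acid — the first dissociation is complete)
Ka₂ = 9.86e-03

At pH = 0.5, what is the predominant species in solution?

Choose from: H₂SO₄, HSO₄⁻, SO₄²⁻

The first dissociation is complete, so H₂SO₄ itself is never the predominant species in water; pKa₂ = -log(9.86e-03) = 2.01. For a polyprotic acid the predominant species crosses at each pKa: below pKa_n the protonated form dominates, above it the deprotonated form does. At pH = 0.5, the predominant species is HSO₄⁻.

HSO₄⁻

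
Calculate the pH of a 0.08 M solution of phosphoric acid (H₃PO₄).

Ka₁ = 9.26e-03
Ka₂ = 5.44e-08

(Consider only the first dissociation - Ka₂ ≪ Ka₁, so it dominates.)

First dissociation dominates. From Ka₁ = [H⁺][HA⁻]/[H₂A], x² + Ka₁·x − Ka₁·C = 0 with C = 0.08 M and Ka₁ = 9.26e-03. Solving: [H⁺] = (−Ka₁ + √(Ka₁² + 4·Ka₁·C)) / 2 = 2.2979e-02 M. pH = -log(2.2979e-02) = 1.64.

pH = 1.64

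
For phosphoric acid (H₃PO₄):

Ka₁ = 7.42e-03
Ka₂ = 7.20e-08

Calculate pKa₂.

pKa₂ = -log(Ka₂) = -log(7.20e-08) = 7.14.

pK_{a2} = 7.14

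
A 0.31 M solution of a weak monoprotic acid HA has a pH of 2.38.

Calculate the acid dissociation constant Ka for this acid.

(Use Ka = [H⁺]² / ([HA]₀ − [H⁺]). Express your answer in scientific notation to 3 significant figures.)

[H⁺] = 10^(−pH) = 10^(−2.38) = 4.169e-03 M. For HA ⇌ H⁺ + A⁻, Ka = [H⁺][A⁻]/[HA] = [H⁺]² / ([HA]₀ − [H⁺]) = (4.169e-03)² / (0.31 − 4.169e-03) = 5.68e-05.

K_a = 5.68e-05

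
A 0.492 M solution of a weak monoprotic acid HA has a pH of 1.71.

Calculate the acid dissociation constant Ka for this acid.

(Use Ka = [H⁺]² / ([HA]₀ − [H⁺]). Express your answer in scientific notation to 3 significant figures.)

[H⁺] = 10^(−pH) = 10^(−1.71) = 1.950e-02 M. For HA ⇌ H⁺ + A⁻, Ka = [H⁺][A⁻]/[HA] = [H⁺]² / ([HA]₀ − [H⁺]) = (1.950e-02)² / (0.492 − 1.950e-02) = 8.05e-04.

K_a = 8.05e-04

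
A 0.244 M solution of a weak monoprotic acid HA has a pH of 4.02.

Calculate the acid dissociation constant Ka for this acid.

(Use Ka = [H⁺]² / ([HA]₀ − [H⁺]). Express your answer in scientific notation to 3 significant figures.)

[H⁺] = 10^(−pH) = 10^(−4.02) = 9.550e-05 M. For HA ⇌ H⁺ + A⁻, Ka = [H⁺][A⁻]/[HA] = [H⁺]² / ([HA]₀ − [H⁺]) = (9.550e-05)² / (0.244 − 9.550e-05) = 3.74e-08.

K_a = 3.74e-08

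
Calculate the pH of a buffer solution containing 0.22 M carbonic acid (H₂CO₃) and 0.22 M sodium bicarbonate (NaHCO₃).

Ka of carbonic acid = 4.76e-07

pKa = -log(4.76e-07) = 6.32. pH = pKa + log([A⁻]/[HA]) = 6.32 + log(0.22/0.22)

pH = 6.32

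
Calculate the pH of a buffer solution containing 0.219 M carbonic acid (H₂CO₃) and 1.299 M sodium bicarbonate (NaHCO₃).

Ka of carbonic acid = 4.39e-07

pKa = -log(4.39e-07) = 6.36. pH = pKa + log([A⁻]/[HA]) = 6.36 + log(1.299/0.219)

pH = 7.13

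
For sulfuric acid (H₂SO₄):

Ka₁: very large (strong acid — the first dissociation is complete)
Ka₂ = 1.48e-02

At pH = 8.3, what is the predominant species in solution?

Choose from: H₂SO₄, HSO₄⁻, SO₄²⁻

The first dissociation is complete, so H₂SO₄ itself is never the predominant species in water; pKa₂ = -log(1.48e-02) = 1.83. For a polyprotic acid the predominant species crosses at each pKa: below pKa_n the protonated form dominates, above it the deprotonated form does. At pH = 8.3, the predominant species is SO₄²⁻.

SO₄²⁻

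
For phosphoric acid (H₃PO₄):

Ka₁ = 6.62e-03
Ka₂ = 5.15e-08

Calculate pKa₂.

pKa₂ = -log(Ka₂) = -log(5.15e-08) = 7.29.

pK_{a2} = 7.29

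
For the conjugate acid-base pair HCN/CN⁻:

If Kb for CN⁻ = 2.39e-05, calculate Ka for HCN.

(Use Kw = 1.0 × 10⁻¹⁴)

For a conjugate pair Ka × Kb = Kw, so Ka = Kw/Kb = 1.0 × 10⁻¹⁴ / 2.39e-05 = 4.18e-10.

K_a = 4.18e-10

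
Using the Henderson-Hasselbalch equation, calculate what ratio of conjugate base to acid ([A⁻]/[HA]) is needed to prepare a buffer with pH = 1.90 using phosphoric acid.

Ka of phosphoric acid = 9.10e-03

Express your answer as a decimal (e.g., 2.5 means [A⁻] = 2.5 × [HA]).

pKa = -log(9.10e-03) = 2.0410. pH = pKa + log([A⁻]/[HA]), so log([A⁻]/[HA]) = pH − pKa = 1.90 − 2.0410 = -0.1410. [A⁻]/[HA] = 10^(-0.1410) = 0.723

[A⁻]/[HA] = 0.723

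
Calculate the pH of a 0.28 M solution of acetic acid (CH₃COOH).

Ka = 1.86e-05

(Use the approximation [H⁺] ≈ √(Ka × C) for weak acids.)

[H⁺] = √(Ka × C) = √(1.86e-05 × 0.28) = 2.2821e-03. pH = -log(2.2821e-03)

pH = 2.64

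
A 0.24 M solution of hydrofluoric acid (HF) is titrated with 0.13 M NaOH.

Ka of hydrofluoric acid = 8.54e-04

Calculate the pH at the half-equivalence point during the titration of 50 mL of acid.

At half-equivalence [HA] = [A⁻], so Henderson-Hasselbalch gives pH = pKa = -log(8.54e-04) = 3.07.

pH = pKa = 3.07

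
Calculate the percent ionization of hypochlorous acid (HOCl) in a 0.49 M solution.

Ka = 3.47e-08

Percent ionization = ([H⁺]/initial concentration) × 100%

Using Ka equilibrium: x² + Ka×x - Ka×C = 0. Solving: [H⁺] = 1.3038e-04. Percent = (1.3038e-04/0.49) × 100

Percent ionization = 0.0266%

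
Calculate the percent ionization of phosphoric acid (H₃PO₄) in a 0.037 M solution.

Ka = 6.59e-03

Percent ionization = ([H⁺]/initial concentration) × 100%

Using Ka equilibrium: x² + Ka×x - Ka×C = 0. Solving: [H⁺] = 1.2664e-02. Percent = (1.2664e-02/0.037) × 100

Percent ionization = 34.2%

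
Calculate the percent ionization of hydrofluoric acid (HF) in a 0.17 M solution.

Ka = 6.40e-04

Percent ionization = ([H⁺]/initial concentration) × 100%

Using Ka equilibrium: x² + Ka×x - Ka×C = 0. Solving: [H⁺] = 1.0116e-02. Percent = (1.0116e-02/0.17) × 100

Percent ionization = 5.95%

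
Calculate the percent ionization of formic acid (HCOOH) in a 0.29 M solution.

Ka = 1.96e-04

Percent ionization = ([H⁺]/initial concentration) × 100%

Using Ka equilibrium: x² + Ka×x - Ka×C = 0. Solving: [H⁺] = 7.4419e-03. Percent = (7.4419e-03/0.29) × 100

Percent ionization = 2.57%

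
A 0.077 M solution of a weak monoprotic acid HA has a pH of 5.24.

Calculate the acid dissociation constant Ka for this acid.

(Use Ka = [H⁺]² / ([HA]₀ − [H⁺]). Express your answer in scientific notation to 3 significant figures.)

[H⁺] = 10^(−pH) = 10^(−5.24) = 5.754e-06 M. For HA ⇌ H⁺ + A⁻, Ka = [H⁺][A⁻]/[HA] = [H⁺]² / ([HA]₀ − [H⁺]) = (5.754e-06)² / (0.077 − 5.754e-06) = 4.30e-10.

K_a = 4.30e-10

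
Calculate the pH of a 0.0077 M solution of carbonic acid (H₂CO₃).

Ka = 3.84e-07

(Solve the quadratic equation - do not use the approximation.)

x² + Ka×x - Ka×C = 0. Using quadratic formula: [H⁺] = 5.4185e-05

pH = 4.27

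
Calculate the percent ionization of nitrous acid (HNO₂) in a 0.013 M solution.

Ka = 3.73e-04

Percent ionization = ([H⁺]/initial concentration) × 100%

Using Ka equilibrium: x² + Ka×x - Ka×C = 0. Solving: [H⁺] = 2.0234e-03. Percent = (2.0234e-03/0.013) × 100

Percent ionization = 15.6%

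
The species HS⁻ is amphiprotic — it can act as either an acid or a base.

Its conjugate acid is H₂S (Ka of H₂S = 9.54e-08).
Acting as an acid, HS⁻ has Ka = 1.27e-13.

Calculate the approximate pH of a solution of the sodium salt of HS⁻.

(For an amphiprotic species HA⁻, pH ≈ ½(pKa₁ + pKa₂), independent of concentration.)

pKa₁ = -log(9.54e-08) = 7.02; pKa₂ = -log(1.27e-13) = 12.90. For an amphiprotic species, pH ≈ ½(pKa₁ + pKa₂) = ½(7.02 + 12.90) = 9.96.

pH = 9.96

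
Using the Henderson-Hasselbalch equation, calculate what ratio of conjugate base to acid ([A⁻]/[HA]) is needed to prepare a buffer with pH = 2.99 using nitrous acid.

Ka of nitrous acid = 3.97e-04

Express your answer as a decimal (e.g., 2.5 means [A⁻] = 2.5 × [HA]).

pKa = -log(3.97e-04) = 3.4012. pH = pKa + log([A⁻]/[HA]), so log([A⁻]/[HA]) = pH − pKa = 2.99 − 3.4012 = -0.4112. [A⁻]/[HA] = 10^(-0.4112) = 0.388

[A⁻]/[HA] = 0.388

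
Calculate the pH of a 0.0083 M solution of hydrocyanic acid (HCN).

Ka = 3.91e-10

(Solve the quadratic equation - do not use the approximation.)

x² + Ka×x - Ka×C = 0. Using quadratic formula: [H⁺] = 1.8013e-06

pH = 5.74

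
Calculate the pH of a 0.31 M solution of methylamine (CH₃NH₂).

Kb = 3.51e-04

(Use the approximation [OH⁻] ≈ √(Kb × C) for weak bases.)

[OH⁻] = √(Kb × C) = √(3.51e-04 × 0.31) = 1.0431e-02. pOH = 1.98, pH = 14 - pOH

pH = 12.02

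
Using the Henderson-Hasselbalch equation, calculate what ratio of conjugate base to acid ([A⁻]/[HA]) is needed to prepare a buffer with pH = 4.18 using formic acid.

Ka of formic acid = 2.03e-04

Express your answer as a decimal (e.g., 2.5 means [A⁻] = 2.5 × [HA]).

pKa = -log(2.03e-04) = 3.6925. pH = pKa + log([A⁻]/[HA]), so log([A⁻]/[HA]) = pH − pKa = 4.18 − 3.6925 = 0.4875. [A⁻]/[HA] = 10^(0.4875) = 3.07

[A⁻]/[HA] = 3.07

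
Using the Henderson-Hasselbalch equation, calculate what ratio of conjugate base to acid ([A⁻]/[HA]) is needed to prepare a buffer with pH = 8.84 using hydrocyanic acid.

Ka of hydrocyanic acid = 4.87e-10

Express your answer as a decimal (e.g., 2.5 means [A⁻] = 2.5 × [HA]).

pKa = -log(4.87e-10) = 9.3125. pH = pKa + log([A⁻]/[HA]), so log([A⁻]/[HA]) = pH − pKa = 8.84 − 9.3125 = -0.4725. [A⁻]/[HA] = 10^(-0.4725) = 0.337

[A⁻]/[HA] = 0.337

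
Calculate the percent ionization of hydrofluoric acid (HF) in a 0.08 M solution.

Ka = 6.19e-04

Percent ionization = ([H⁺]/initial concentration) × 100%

Using Ka equilibrium: x² + Ka×x - Ka×C = 0. Solving: [H⁺] = 6.7343e-03. Percent = (6.7343e-03/0.08) × 100

Percent ionization = 8.42%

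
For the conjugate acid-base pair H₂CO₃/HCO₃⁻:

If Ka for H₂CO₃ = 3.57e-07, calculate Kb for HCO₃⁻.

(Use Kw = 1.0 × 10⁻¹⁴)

For a conjugate pair Ka × Kb = Kw, so Kb = Kw/Ka = 1.0 × 10⁻¹⁴ / 3.57e-07 = 2.80e-08.

K_b = 2.80e-08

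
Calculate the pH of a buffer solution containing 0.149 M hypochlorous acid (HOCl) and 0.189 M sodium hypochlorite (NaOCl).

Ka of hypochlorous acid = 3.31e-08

pKa = -log(3.31e-08) = 7.48. pH = pKa + log([A⁻]/[HA]) = 7.48 + log(0.189/0.149)

pH = 7.58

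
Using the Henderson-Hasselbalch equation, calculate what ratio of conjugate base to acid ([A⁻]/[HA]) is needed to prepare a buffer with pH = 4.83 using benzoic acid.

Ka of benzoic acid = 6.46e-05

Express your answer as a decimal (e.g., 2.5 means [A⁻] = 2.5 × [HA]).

pKa = -log(6.46e-05) = 4.1898. pH = pKa + log([A⁻]/[HA]), so log([A⁻]/[HA]) = pH − pKa = 4.83 − 4.1898 = 0.6402. [A⁻]/[HA] = 10^(0.6402) = 4.37

[A⁻]/[HA] = 4.37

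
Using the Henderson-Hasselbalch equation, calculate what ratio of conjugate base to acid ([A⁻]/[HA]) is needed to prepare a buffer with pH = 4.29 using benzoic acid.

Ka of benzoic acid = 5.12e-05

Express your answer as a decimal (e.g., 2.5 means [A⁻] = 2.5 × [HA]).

pKa = -log(5.12e-05) = 4.2907. pH = pKa + log([A⁻]/[HA]), so log([A⁻]/[HA]) = pH − pKa = 4.29 − 4.2907 = -0.0007. [A⁻]/[HA] = 10^(-0.0007) = 0.998

[A⁻]/[HA] = 0.998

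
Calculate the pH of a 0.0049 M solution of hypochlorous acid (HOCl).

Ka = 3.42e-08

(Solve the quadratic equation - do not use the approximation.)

x² + Ka×x - Ka×C = 0. Using quadratic formula: [H⁺] = 1.2928e-05

pH = 4.89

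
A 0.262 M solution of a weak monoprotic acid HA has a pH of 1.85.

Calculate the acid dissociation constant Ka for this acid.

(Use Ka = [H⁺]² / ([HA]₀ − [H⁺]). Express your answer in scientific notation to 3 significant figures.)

[H⁺] = 10^(−pH) = 10^(−1.85) = 1.413e-02 M. For HA ⇌ H⁺ + A⁻, Ka = [H⁺][A⁻]/[HA] = [H⁺]² / ([HA]₀ − [H⁺]) = (1.413e-02)² / (0.262 − 1.413e-02) = 8.05e-04.

K_a = 8.05e-04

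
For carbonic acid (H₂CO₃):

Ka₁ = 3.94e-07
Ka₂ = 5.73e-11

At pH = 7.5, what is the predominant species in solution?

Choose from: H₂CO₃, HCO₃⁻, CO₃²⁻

pKa₁ = 6.40, pKa₂ = 10.24. For a polyprotic acid the predominant species crosses at each pKa: below pKa_n the protonated form dominates, above it the deprotonated form does. At pH = 7.5, the predominant species is HCO₃⁻.

HCO₃⁻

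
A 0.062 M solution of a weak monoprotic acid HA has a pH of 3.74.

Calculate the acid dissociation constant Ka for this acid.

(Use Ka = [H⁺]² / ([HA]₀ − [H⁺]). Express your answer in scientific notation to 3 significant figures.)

[H⁺] = 10^(−pH) = 10^(−3.74) = 1.820e-04 M. For HA ⇌ H⁺ + A⁻, Ka = [H⁺][A⁻]/[HA] = [H⁺]² / ([HA]₀ − [H⁺]) = (1.820e-04)² / (0.062 − 1.820e-04) = 5.36e-07.

K_a = 5.36e-07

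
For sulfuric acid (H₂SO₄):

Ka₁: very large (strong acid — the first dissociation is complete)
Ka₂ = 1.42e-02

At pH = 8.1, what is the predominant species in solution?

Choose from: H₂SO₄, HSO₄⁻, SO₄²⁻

The first dissociation is complete, so H₂SO₄ itself is never the predominant species in water; pKa₂ = -log(1.42e-02) = 1.85. For a polyprotic acid the predominant species crosses at each pKa: below pKa_n the protonated form dominates, above it the deprotonated form does. At pH = 8.1, the predominant species is SO₄²⁻.

SO₄²⁻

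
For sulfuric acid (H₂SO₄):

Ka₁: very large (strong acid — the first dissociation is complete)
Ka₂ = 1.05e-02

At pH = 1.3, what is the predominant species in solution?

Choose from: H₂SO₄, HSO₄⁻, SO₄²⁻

The first dissociation is complete, so H₂SO₄ itself is never the predominant species in water; pKa₂ = -log(1.05e-02) = 1.98. For a polyprotic acid the predominant species crosses at each pKa: below pKa_n the protonated form dominates, above it the deprotonated form does. At pH = 1.3, the predominant species is HSO₄⁻.

HSO₄⁻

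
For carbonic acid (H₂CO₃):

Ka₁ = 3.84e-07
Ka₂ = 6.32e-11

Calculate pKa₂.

pKa₂ = -log(Ka₂) = -log(6.32e-11) = 10.20.

pK_{a2} = 10.20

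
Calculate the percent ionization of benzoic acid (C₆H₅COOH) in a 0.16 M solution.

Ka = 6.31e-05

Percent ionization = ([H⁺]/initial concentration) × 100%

Using Ka equilibrium: x² + Ka×x - Ka×C = 0. Solving: [H⁺] = 3.1460e-03. Percent = (3.1460e-03/0.16) × 100

Percent ionization = 1.97%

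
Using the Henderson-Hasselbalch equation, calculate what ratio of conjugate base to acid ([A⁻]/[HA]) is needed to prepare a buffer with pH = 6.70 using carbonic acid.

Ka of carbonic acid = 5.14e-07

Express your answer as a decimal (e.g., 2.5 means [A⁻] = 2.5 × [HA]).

pKa = -log(5.14e-07) = 6.2890. pH = pKa + log([A⁻]/[HA]), so log([A⁻]/[HA]) = pH − pKa = 6.70 − 6.2890 = 0.4110. [A⁻]/[HA] = 10^(0.4110) = 2.58

[A⁻]/[HA] = 2.58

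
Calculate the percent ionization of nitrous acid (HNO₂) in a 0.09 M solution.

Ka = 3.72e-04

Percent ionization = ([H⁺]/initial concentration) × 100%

Using Ka equilibrium: x² + Ka×x - Ka×C = 0. Solving: [H⁺] = 5.6032e-03. Percent = (5.6032e-03/0.09) × 100

Percent ionization = 6.23%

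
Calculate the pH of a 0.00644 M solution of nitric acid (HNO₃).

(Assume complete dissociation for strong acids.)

[H⁺] = 0.00644 M for strong acid. pH = -log[H⁺] = -log(0.00644)

pH = 2.19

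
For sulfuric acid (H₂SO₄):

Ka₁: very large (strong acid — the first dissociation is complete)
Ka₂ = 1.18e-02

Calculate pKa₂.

pKa₂ = -log(Ka₂) = -log(1.18e-02) = 1.93.

pK_{a2} = 1.93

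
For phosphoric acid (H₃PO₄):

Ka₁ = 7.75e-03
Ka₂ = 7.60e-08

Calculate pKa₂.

pKa₂ = -log(Ka₂) = -log(7.60e-08) = 7.12.

pK_{a2} = 7.12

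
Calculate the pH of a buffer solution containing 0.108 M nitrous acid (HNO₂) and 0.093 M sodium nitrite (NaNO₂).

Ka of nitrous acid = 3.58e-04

pKa = -log(3.58e-04) = 3.45. pH = pKa + log([A⁻]/[HA]) = 3.45 + log(0.093/0.108)

pH = 3.38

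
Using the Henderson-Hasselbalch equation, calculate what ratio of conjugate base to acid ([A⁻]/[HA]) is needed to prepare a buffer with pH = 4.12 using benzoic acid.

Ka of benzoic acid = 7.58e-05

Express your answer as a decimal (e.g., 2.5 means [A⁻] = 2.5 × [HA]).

pKa = -log(7.58e-05) = 4.1203. pH = pKa + log([A⁻]/[HA]), so log([A⁻]/[HA]) = pH − pKa = 4.12 − 4.1203 = -0.0003. [A⁻]/[HA] = 10^(-0.0003) = 0.999

[A⁻]/[HA] = 0.999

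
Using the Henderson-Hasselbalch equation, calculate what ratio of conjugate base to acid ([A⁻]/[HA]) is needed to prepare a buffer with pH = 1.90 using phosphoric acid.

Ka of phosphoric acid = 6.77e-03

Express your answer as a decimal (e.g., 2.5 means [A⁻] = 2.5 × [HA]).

pKa = -log(6.77e-03) = 2.1694. pH = pKa + log([A⁻]/[HA]), so log([A⁻]/[HA]) = pH − pKa = 1.90 − 2.1694 = -0.2694. [A⁻]/[HA] = 10^(-0.2694) = 0.538

[A⁻]/[HA] = 0.538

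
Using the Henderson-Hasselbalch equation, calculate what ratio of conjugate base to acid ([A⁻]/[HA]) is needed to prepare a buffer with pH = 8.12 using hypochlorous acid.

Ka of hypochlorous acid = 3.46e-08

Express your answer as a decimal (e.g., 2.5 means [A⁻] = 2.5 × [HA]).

pKa = -log(3.46e-08) = 7.4609. pH = pKa + log([A⁻]/[HA]), so log([A⁻]/[HA]) = pH − pKa = 8.12 − 7.4609 = 0.6591. [A⁻]/[HA] = 10^(0.6591) = 4.56

[A⁻]/[HA] = 4.56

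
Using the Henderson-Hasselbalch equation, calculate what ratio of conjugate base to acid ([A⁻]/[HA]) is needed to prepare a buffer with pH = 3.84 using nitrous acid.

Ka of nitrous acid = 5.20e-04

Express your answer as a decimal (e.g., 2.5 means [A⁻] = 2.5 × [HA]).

pKa = -log(5.20e-04) = 3.2840. pH = pKa + log([A⁻]/[HA]), so log([A⁻]/[HA]) = pH − pKa = 3.84 − 3.2840 = 0.5560. [A⁻]/[HA] = 10^(0.5560) = 3.60

[A⁻]/[HA] = 3.60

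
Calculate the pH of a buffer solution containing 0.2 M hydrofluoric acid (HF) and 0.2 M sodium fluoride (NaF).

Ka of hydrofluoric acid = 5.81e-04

pKa = -log(5.81e-04) = 3.24. pH = pKa + log([A⁻]/[HA]) = 3.24 + log(0.2/0.2)

pH = 3.24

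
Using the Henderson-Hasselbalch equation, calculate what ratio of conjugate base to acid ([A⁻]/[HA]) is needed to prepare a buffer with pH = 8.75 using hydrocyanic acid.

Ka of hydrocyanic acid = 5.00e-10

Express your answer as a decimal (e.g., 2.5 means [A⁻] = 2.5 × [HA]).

pKa = -log(5.00e-10) = 9.3010. pH = pKa + log([A⁻]/[HA]), so log([A⁻]/[HA]) = pH − pKa = 8.75 − 9.3010 = -0.5510. [A⁻]/[HA] = 10^(-0.5510) = 0.281

[A⁻]/[HA] = 0.281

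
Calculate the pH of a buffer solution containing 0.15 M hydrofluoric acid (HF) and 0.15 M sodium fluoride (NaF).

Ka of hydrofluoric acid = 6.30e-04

pKa = -log(6.30e-04) = 3.20. pH = pKa + log([A⁻]/[HA]) = 3.20 + log(0.15/0.15)

pH = 3.20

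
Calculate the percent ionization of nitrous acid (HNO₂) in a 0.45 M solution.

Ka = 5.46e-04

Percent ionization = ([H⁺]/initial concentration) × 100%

Using Ka equilibrium: x² + Ka×x - Ka×C = 0. Solving: [H⁺] = 1.5404e-02. Percent = (1.5404e-02/0.45) × 100

Percent ionization = 3.42%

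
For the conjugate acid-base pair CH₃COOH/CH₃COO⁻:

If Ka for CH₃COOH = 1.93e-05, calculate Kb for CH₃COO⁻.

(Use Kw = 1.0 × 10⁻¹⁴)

For a conjugate pair Ka × Kb = Kw, so Kb = Kw/Ka = 1.0 × 10⁻¹⁴ / 1.93e-05 = 5.18e-10.

K_b = 5.18e-10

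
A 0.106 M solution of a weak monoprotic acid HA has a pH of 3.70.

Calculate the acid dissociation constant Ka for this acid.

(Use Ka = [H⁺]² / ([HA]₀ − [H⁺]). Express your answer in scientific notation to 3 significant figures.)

[H⁺] = 10^(−pH) = 10^(−3.70) = 1.995e-04 M. For HA ⇌ H⁺ + A⁻, Ka = [H⁺][A⁻]/[HA] = [H⁺]² / ([HA]₀ − [H⁺]) = (1.995e-04)² / (0.106 − 1.995e-04) = 3.76e-07.

K_a = 3.76e-07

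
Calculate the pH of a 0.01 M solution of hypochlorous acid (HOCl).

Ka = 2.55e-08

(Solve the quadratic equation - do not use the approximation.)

x² + Ka×x - Ka×C = 0. Using quadratic formula: [H⁺] = 1.5956e-05

pH = 4.80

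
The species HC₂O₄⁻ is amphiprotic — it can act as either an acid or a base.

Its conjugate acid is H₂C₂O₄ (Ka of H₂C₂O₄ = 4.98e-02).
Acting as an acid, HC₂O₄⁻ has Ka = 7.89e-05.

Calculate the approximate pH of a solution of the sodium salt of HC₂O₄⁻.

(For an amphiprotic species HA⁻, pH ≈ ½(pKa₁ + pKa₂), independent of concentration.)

pKa₁ = -log(4.98e-02) = 1.30; pKa₂ = -log(7.89e-05) = 4.10. For an amphiprotic species, pH ≈ ½(pKa₁ + pKa₂) = ½(1.30 + 4.10) = 2.70.

pH = 2.70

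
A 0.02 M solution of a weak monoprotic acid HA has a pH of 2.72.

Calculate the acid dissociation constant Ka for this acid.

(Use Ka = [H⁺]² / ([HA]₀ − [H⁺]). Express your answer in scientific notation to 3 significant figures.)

[H⁺] = 10^(−pH) = 10^(−2.72) = 1.905e-03 M. For HA ⇌ H⁺ + A⁻, Ka = [H⁺][A⁻]/[HA] = [H⁺]² / ([HA]₀ − [H⁺]) = (1.905e-03)² / (0.02 − 1.905e-03) = 2.01e-04.

K_a = 2.01e-04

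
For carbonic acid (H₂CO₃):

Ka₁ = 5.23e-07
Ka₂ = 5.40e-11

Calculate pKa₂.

pKa₂ = -log(Ka₂) = -log(5.40e-11) = 10.27.

pK_{a2} = 10.27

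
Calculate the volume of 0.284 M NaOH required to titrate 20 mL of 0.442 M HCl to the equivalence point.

At equivalence: moles acid = moles base. moles HCl = 0.442 × 20/1000 = 0.00884 mol. V_base = moles / 0.284 × 1000 = 31.1 mL.

V_{base} = 31.1 mL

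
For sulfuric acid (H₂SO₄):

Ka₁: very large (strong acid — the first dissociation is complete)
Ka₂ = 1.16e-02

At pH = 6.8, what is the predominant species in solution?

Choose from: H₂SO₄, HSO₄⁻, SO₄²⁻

The first dissociation is complete, so H₂SO₄ itself is never the predominant species in water; pKa₂ = -log(1.16e-02) = 1.94. For a polyprotic acid the predominant species crosses at each pKa: below pKa_n the protonated form dominates, above it the deprotonated form does. At pH = 6.8, the predominant species is SO₄²⁻.

SO₄²⁻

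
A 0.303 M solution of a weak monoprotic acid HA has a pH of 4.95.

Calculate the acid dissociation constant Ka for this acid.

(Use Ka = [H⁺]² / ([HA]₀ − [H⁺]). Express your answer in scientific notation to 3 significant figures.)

[H⁺] = 10^(−pH) = 10^(−4.95) = 1.122e-05 M. For HA ⇌ H⁺ + A⁻, Ka = [H⁺][A⁻]/[HA] = [H⁺]² / ([HA]₀ − [H⁺]) = (1.122e-05)² / (0.303 − 1.122e-05) = 4.16e-10.

K_a = 4.16e-10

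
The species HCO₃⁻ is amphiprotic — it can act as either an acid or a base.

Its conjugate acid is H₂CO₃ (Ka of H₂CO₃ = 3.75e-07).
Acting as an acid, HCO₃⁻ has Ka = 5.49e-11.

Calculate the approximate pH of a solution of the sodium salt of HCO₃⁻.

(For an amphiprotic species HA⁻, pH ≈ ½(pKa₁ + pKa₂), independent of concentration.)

pKa₁ = -log(3.75e-07) = 6.43; pKa₂ = -log(5.49e-11) = 10.26. For an amphiprotic species, pH ≈ ½(pKa₁ + pKa₂) = ½(6.43 + 10.26) = 8.34.

pH = 8.34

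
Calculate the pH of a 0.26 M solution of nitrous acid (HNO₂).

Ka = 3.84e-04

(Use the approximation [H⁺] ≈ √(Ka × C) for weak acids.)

[H⁺] = √(Ka × C) = √(3.84e-04 × 0.26) = 9.9920e-03. pH = -log(9.9920e-03)

pH = 2.00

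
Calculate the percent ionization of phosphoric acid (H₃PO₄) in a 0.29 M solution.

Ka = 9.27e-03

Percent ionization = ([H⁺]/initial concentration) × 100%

Using Ka equilibrium: x² + Ka×x - Ka×C = 0. Solving: [H⁺] = 4.7421e-02. Percent = (4.7421e-02/0.29) × 100

Percent ionization = 16.4%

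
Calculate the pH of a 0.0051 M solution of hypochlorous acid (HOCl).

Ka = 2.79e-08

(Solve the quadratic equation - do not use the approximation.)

x² + Ka×x - Ka×C = 0. Using quadratic formula: [H⁺] = 1.1915e-05

pH = 4.92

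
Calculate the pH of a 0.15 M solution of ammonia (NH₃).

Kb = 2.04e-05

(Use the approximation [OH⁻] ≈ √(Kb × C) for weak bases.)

[OH⁻] = √(Kb × C) = √(2.04e-05 × 0.15) = 1.7493e-03. pOH = 2.76, pH = 14 - pOH

pH = 11.24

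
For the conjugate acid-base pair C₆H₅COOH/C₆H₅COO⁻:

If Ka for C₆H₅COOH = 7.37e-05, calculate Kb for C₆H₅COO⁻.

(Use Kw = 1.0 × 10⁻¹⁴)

For a conjugate pair Ka × Kb = Kw, so Kb = Kw/Ka = 1.0 × 10⁻¹⁴ / 7.37e-05 = 1.36e-10.

K_b = 1.36e-10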